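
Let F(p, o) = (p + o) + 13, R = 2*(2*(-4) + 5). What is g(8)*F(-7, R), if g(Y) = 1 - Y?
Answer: 0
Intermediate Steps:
R = -6 (R = 2*(-8 + 5) = 2*(-3) = -6)
F(p, o) = 13 + o + p (F(p, o) = (o + p) + 13 = 13 + o + p)
g(8)*F(-7, R) = (1 - 1*8)*(13 - 6 - 7) = (1 - 8)*0 = -7*0 = 0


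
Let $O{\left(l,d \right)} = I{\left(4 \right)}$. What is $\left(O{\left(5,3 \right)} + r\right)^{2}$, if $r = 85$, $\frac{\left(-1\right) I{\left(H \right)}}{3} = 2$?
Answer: $6241$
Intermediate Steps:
$I{\left(H \right)} = -6$ ($I{\left(H \right)} = \left(-3\right) 2 = -6$)
$O{\left(l,d \right)} = -6$
$\left(O{\left(5,3 \right)} + r\right)^{2} = \left(-6 + 85\right)^{2} = 79^{2} = 6241$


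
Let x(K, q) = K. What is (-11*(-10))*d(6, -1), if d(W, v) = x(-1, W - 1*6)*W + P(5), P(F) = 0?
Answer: -660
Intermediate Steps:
d(W, v) = -W (d(W, v) = -W + 0 = -W)
(-11*(-10))*d(6, -1) = (-11*(-10))*(-1*6) = 110*(-6) = -660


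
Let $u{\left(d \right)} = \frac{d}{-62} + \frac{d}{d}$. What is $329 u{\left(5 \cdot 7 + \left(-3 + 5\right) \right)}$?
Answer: $\frac{8225}{62} \approx 132.66$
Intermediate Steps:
$u{\left(d \right)} = 1 - \frac{d}{62}$ ($u{\left(d \right)} = d \left(- \frac{1}{62}\right) + 1 = - \frac{d}{62} + 1 = 1 - \frac{d}{62}$)
$329 u{\left(5 \cdot 7 + \left(-3 + 5\right) \right)} = 329 \left(1 - \frac{5 \cdot 7 + \left(-3 + 5\right)}{62}\right) = 329 \left(1 - \frac{35 + 2}{62}\right) = 329 \left(1 - \frac{37}{62}\right) = 329 \cdot \frac{25}{62} = \frac{8225}{62}$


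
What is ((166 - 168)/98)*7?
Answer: -⅐ ≈ -0.14286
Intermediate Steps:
((166 - 168)/98)*7 = -2*1/98*7 = -1/49*7 = -⅐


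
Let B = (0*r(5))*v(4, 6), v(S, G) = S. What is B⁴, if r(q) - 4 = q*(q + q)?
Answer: 0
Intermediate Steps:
r(q) = 4 + 2*q² (r(q) = 4 + q*(q + q) = 4 + q*(2*q) = 4 + 2*q²)
B = 0 (B = (0*(4 + 2*5²))*4 = (0*(4 + 2*25))*4 = (0*(4 + 50))*4 = (0*54)*4 = 0*4 = 0)
B⁴ = 0⁴ = 0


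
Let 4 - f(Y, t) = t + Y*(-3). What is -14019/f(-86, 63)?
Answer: 14019/317 ≈ 44.224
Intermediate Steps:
f(Y, t) = 4 - t + 3*Y (f(Y, t) = 4 - (t + Y*(-3)) = 4 - (t - 3*Y) = 4 + (-t + 3*Y) = 4 - t + 3*Y)
-14019/f(-86, 63) = -14019/(4 - 1*63 + 3*(-86)) = -14019/(4 - 63 - 258) = -14019/(-317) = -14019*(-1/317) = 14019/317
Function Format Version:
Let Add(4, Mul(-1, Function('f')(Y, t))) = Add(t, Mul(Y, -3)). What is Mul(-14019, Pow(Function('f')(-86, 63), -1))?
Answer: Rational(14019, 317) ≈ 44.224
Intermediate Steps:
Function('f')(Y, t) = Add(4, Mul(-1, t), Mul(3, Y)) (Function('f')(Y, t) = Add(4, Mul(-1, Add(t, Mul(Y, -3)))) = Add(4, Mul(-1, Add(t, Mul(-3, Y)))) = Add(4, Add(Mul(-1, t), Mul(3, Y))) = Add(4, Mul(-1, t), Mul(3, Y)))
Mul(-14019, Pow(Function('f')(-86, 63), -1)) = Mul(-14019, Pow(Add(4, Mul(-1, 63), Mul(3, -86)), -1)) = Mul(-14019, Pow(Add(4, -63, -258), -1)) = Mul(-14019, Pow(-317, -1)) = Mul(-14019, Rational(-1, 317)) = Rational(14019, 317)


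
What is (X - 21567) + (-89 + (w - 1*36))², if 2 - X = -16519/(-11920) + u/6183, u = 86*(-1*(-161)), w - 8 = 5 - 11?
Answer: -474609134257/73701360 ≈ -6439.6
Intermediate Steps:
w = 2 (w = 8 + (5 - 11) = 8 - 6 = 2)
u = 13846 (u = 86*161 = 13846)
X = -119778577/73701360 (X = 2 - (-16519/(-11920) + 13846/6183) = 2 - (-16519*(-1/11920) + 13846*(1/6183)) = 2 - (16519/11920 + 13846/6183) = 2 - 1*267181297/73701360 = 2 - 267181297/73701360 = -119778577/73701360 ≈ -1.6252)
(X - 21567) + (-89 + (w - 1*36))² = (-119778577/73701360 - 21567) + (-89 + (2 - 1*36))² = -1589637009697/73701360 + (-89 + (2 - 36))² = -1589637009697/73701360 + (-89 - 34)² = -1589637009697/73701360 + (-123)² = -1589637009697/73701360 + 15129 = -474609134257/73701360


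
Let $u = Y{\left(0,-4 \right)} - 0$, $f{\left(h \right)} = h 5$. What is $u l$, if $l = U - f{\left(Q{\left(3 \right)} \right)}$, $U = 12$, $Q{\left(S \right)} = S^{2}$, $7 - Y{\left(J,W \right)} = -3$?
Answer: $-330$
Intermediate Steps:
$Y{\left(J,W \right)} = 10$ ($Y{\left(J,W \right)} = 7 - -3 = 7 + 3 = 10$)
$f{\left(h \right)} = 5 h$
$l = -33$ ($l = 12 - 5 \cdot 3^{2} = 12 - 5 \cdot 9 = 12 - 45 = -33$)
$u = 10$ ($u = 10 - 0 = 10 + 0 = 10$)
$u l = 10 \left(-33\right) = -330$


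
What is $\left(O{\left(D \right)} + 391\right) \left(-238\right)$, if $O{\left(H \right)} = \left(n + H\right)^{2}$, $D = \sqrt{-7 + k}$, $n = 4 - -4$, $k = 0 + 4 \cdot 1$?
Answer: $-107576 - 3808 i \sqrt{3} \approx -1.0758 \cdot 10^{5} - 6595.6 i$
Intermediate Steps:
$k = 4$ ($k = 0 + 4 = 4$)
$n = 8$ ($n = 4 + 4 = 8$)
$D = i \sqrt{3}$ ($D = \sqrt{-7 + 4} = \sqrt{-3} = i \sqrt{3} \approx 1.732 i$)
$O{\left(H \right)} = \left(8 + H\right)^{2}$
$\left(O{\left(D \right)} + 391\right) \left(-238\right) = \left(\left(8 + i \sqrt{3}\right)^{2} + 391\right) \left(-238\right) = \left(391 + \left(8 + i \sqrt{3}\right)^{2}\right) \left(-238\right) = -93058 - 238 \left(8 + i \sqrt{3}\right)^{2}$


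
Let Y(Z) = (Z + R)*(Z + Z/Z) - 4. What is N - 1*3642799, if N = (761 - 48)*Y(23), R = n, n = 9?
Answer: -3098067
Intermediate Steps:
R = 9
Y(Z) = -4 + (1 + Z)*(9 + Z) (Y(Z) = (Z + 9)*(Z + Z/Z) - 4 = (9 + Z)*(Z + 1) - 4 = (9 + Z)*(1 + Z) - 4 = (1 + Z)*(9 + Z) - 4 = -4 + (1 + Z)*(9 + Z))
N = 544732 (N = (761 - 48)*(5 + 23² + 10*23) = 713*(5 + 529 + 230) = 713*764 = 544732)
N - 1*3642799 = 544732 - 1*3642799 = 544732 - 3642799 = -3098067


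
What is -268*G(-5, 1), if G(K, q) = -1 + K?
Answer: 1608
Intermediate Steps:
-268*G(-5, 1) = -268*(-1 - 5) = -268*(-6) = 1608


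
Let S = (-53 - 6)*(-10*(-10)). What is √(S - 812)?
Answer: 2*I*√1678 ≈ 81.927*I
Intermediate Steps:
S = -5900 (S = -59*100 = -5900)
√(S - 812) = √(-5900 - 812) = √(-6712) = 2*I*√1678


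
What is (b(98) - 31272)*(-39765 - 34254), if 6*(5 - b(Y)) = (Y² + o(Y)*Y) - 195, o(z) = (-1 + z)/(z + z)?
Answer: 9724098087/4 ≈ 2.4310e+9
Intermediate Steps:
o(z) = (-1 + z)/(2*z) (o(z) = (-1 + z)/((2*z)) = (-1 + z)*(1/(2*z)) = (-1 + z)/(2*z))
b(Y) = 451/12 - Y²/6 - Y/12 (b(Y) = 5 - ((Y² + ((-1 + Y)/(2*Y))*Y) - 195)/6 = 5 - ((Y² + (-½ + Y/2)) - 195)/6 = 5 - ((-½ + Y² + Y/2) - 195)/6 = 5 - (-391/2 + Y² + Y/2)/6 = 5 + (391/12 - Y²/6 - Y/12) = 451/12 - Y²/6 - Y/12)
(b(98) - 31272)*(-39765 - 34254) = ((451/12 - ⅙*98² - 1/12*98) - 31272)*(-39765 - 34254) = ((451/12 - ⅙*9604 - 49/6) - 31272)*(-74019) = ((451/12 - 4802/3 - 49/6) - 31272)*(-74019) = (-6285/4 - 31272)*(-74019) = -131373/4*(-74019) = 9724098087/4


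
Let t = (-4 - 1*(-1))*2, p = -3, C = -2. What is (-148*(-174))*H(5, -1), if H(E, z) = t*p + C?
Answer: 412032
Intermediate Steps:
t = -6 (t = (-4 + 1)*2 = -3*2 = -6)
H(E, z) = 16 (H(E, z) = -6*(-3) - 2 = 18 - 2 = 16)
(-148*(-174))*H(5, -1) = -148*(-174)*16 = 25752*16 = 412032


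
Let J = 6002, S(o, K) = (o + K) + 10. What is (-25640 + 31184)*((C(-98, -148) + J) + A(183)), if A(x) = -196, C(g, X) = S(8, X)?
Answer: 31467744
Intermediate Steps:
S(o, K) = 10 + K + o (S(o, K) = (K + o) + 10 = 10 + K + o)
C(g, X) = 18 + X (C(g, X) = 10 + X + 8 = 18 + X)
(-25640 + 31184)*((C(-98, -148) + J) + A(183)) = (-25640 + 31184)*(((18 - 148) + 6002) - 196) = 5544*((-130 + 6002) - 196) = 5544*(5872 - 196) = 5544*5676 = 31467744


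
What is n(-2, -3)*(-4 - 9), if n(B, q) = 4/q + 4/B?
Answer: 130/3 ≈ 43.333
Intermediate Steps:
n(B, q) = 4/B + 4/q
n(-2, -3)*(-4 - 9) = (4/(-2) + 4/(-3))*(-4 - 9) = (4*(-½) + 4*(-⅓))*(-13) = (-2 - 4/3)*(-13) = -10/3*(-13) = 130/3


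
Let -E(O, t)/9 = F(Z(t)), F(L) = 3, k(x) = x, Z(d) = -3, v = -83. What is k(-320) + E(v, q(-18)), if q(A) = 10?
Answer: -347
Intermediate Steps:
E(O, t) = -27 (E(O, t) = -9*3 = -27)
k(-320) + E(v, q(-18)) = -320 - 27 = -347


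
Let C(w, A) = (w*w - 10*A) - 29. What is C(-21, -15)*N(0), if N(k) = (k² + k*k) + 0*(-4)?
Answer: 0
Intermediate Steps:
C(w, A) = -29 + w² - 10*A (C(w, A) = (w² - 10*A) - 29 = -29 + w² - 10*A)
N(k) = 2*k² (N(k) = (k² + k²) + 0 = 2*k² + 0 = 2*k²)
C(-21, -15)*N(0) = (-29 + (-21)² - 10*(-15))*(2*0²) = (-29 + 441 + 150)*(2*0) = 562*0 = 0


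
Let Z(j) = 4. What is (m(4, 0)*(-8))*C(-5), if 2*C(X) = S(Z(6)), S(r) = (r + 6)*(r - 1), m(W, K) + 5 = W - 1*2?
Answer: 360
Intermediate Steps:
m(W, K) = -7 + W (m(W, K) = -5 + (W - 1*2) = -5 + (W - 2) = -5 + (-2 + W) = -7 + W)
S(r) = (-1 + r)*(6 + r) (S(r) = (6 + r)*(-1 + r) = (-1 + r)*(6 + r))
C(X) = 15 (C(X) = (-6 + 4**2 + 5*4)/2 = (-6 + 16 + 20)/2 = (1/2)*30 = 15)
(m(4, 0)*(-8))*C(-5) = ((-7 + 4)*(-8))*15 = -3*(-8)*15 = 24*15 = 360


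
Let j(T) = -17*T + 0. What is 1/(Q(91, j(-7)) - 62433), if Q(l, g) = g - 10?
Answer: -1/62324 ≈ -1.6045e-5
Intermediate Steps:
j(T) = -17*T
Q(l, g) = -10 + g
1/(Q(91, j(-7)) - 62433) = 1/((-10 - 17*(-7)) - 62433) = 1/((-10 + 119) - 62433) = 1/(109 - 62433) = 1/(-62324) = -1/62324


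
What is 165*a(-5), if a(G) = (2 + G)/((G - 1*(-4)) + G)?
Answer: 165/2 ≈ 82.500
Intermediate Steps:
a(G) = (2 + G)/(4 + 2*G) (a(G) = (2 + G)/((G + 4) + G) = (2 + G)/((4 + G) + G) = (2 + G)/(4 + 2*G))
165*a(-5) = 165*(½) = 165/2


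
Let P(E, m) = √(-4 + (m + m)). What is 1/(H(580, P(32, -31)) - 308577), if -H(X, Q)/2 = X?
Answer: -1/309737 ≈ -3.2285e-6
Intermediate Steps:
P(E, m) = √(-4 + 2*m)
H(X, Q) = -2*X
1/(H(580, P(32, -31)) - 308577) = 1/(-2*580 - 308577) = 1/(-1160 - 308577) = 1/(-309737) = -1/309737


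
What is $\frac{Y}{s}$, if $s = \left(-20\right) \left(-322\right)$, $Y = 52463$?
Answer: $\frac{2281}{280} \approx 8.1464$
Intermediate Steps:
$s = 6440$
$\frac{Y}{s} = \frac{52463}{6440} = 52463 \cdot \frac{1}{6440} = \frac{2281}{280}$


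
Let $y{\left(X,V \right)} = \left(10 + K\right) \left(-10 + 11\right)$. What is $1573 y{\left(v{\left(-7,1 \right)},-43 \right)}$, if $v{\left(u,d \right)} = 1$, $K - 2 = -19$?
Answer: $-11011$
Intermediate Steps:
$K = -17$ ($K = 2 - 19 = -17$)
$y{\left(X,V \right)} = -7$ ($y{\left(X,V \right)} = \left(10 - 17\right) \left(-10 + 11\right) = \left(-7\right) 1 = -7$)
$1573 y{\left(v{\left(-7,1 \right)},-43 \right)} = 1573 \left(-7\right) = -11011$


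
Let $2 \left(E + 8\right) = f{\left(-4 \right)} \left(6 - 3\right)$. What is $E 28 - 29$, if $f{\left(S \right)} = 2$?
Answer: $-169$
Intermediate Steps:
$E = -5$ ($E = -8 + \frac{2 \left(6 - 3\right)}{2} = -8 + \frac{2 \cdot 3}{2} = -8 + \frac{1}{2} \cdot 6 = -8 + 3 = -5$)
$E 28 - 29 = \left(-5\right) 28 - 29 = -140 - 29 = -169$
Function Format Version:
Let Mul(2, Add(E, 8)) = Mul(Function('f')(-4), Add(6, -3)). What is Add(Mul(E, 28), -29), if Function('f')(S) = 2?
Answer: -169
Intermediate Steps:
E = -5 (E = Add(-8, Mul(Rational(1, 2), Mul(2, Add(6, -3)))) = Add(-8, Mul(Rational(1, 2), Mul(2, 3))) = Add(-8, Mul(Rational(1, 2), 6)) = Add(-8, 3) = -5)
Add(Mul(E, 28), -29) = Add(Mul(-5, 28), -29) = Add(-140, -29) = -169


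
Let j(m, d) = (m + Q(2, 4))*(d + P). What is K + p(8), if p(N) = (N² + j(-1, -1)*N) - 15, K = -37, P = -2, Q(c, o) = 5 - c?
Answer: -36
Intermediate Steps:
j(m, d) = (-2 + d)*(3 + m) (j(m, d) = (m + (5 - 1*2))*(d - 2) = (m + (5 - 2))*(-2 + d) = (m + 3)*(-2 + d) = (3 + m)*(-2 + d) = (-2 + d)*(3 + m))
p(N) = -15 + N² - 6*N (p(N) = (N² + (-6 - 2*(-1) + 3*(-1) - 1*(-1))*N) - 15 = (N² + (-6 + 2 - 3 + 1)*N) - 15 = (N² - 6*N) - 15 = -15 + N² - 6*N)
K + p(8) = -37 + (-15 + 8² - 6*8) = -37 + (-15 + 64 - 48) = -37 + 1 = -36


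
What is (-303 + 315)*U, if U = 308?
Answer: 3696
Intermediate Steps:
(-303 + 315)*U = (-303 + 315)*308 = 12*308 = 3696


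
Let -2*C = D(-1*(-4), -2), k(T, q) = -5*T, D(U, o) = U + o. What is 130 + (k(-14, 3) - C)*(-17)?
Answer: -1077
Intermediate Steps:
C = -1 (C = -(-1*(-4) - 2)/2 = -(4 - 2)/2 = -½*2 = -1)
130 + (k(-14, 3) - C)*(-17) = 130 + (-5*(-14) - 1*(-1))*(-17) = 130 + (70 + 1)*(-17) = 130 + 71*(-17) = 130 - 1207 = -1077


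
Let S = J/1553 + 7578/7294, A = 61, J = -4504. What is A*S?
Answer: -643048031/5663791 ≈ -113.54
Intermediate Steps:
S = -10541771/5663791 (S = -4504/1553 + 7578/7294 = -4504*1/1553 + 7578*(1/7294) = -4504/1553 + 3789/3647 = -10541771/5663791 ≈ -1.8613)
A*S = 61*(-10541771/5663791) = -643048031/5663791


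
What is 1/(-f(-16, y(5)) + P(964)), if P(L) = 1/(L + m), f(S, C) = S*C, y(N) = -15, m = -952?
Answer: -12/2879 ≈ -0.0041681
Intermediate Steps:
f(S, C) = C*S
P(L) = 1/(-952 + L) (P(L) = 1/(L - 952) = 1/(-952 + L))
1/(-f(-16, y(5)) + P(964)) = 1/(-(-15)*(-16) + 1/(-952 + 964)) = 1/(-1*240 + 1/12) = 1/(-240 + 1/12) = 1/(-2879/12) = -12/2879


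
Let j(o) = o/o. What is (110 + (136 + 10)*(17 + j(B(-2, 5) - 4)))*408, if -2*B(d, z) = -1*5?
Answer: 1117104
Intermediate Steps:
B(d, z) = 5/2 (B(d, z) = -(-1)*5/2 = -½*(-5) = 5/2)
j(o) = 1
(110 + (136 + 10)*(17 + j(B(-2, 5) - 4)))*408 = (110 + (136 + 10)*(17 + 1))*408 = (110 + 146*18)*408 = (110 + 2628)*408 = 2738*408 = 1117104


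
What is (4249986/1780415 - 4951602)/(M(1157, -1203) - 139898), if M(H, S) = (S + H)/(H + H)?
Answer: 20118340974644/568405421605 ≈ 35.394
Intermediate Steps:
M(H, S) = (H + S)/(2*H) (M(H, S) = (H + S)/((2*H)) = (H + S)*(1/(2*H)) = (H + S)/(2*H))
(4249986/1780415 - 4951602)/(M(1157, -1203) - 139898) = (4249986/1780415 - 4951602)/((½)*(1157 - 1203)/1157 - 139898) = (4249986*(1/1780415) - 4951602)/((½)*(1/1157)*(-46) - 139898) = (326922/136955 - 4951602)/(-23/1157 - 139898) = -678146324988/(136955*(-161862009/1157)) = -678146324988/136955*(-1157/161862009) = 20118340974644/568405421605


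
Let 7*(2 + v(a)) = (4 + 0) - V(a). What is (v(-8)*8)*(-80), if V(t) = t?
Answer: 1280/7 ≈ 182.86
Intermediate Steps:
v(a) = -10/7 - a/7 (v(a) = -2 + ((4 + 0) - a)/7 = -2 + (4 - a)/7 = -2 + (4/7 - a/7) = -10/7 - a/7)
(v(-8)*8)*(-80) = ((-10/7 - 1/7*(-8))*8)*(-80) = ((-10/7 + 8/7)*8)*(-80) = -2/7*8*(-80) = -16/7*(-80) = 1280/7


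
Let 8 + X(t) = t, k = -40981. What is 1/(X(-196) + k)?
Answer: -1/41185 ≈ -2.4281e-5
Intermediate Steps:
X(t) = -8 + t
1/(X(-196) + k) = 1/((-8 - 196) - 40981) = 1/(-204 - 40981) = 1/(-41185) = -1/41185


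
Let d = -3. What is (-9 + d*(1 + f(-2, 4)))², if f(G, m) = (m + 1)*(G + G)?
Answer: 2304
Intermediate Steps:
f(G, m) = 2*G*(1 + m) (f(G, m) = (1 + m)*(2*G) = 2*G*(1 + m))
(-9 + d*(1 + f(-2, 4)))² = (-9 - 3*(1 + 2*(-2)*(1 + 4)))² = (-9 - 3*(1 + 2*(-2)*5))² = (-9 - 3*(1 - 20))² = (-9 - 3*(-19))² = (-9 + 57)² = 48² = 2304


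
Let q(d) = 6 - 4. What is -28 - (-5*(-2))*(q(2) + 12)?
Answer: -168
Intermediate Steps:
q(d) = 2
-28 - (-5*(-2))*(q(2) + 12) = -28 - (-5*(-2))*(2 + 12) = -28 - 10*14 = -28 - 1*140 = -28 - 140 = -168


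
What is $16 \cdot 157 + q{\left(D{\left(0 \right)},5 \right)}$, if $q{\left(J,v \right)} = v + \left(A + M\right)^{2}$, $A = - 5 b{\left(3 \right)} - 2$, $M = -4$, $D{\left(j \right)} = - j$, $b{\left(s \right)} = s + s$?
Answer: $3813$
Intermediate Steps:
$b{\left(s \right)} = 2 s$
$A = -32$ ($A = - 5 \cdot 2 \cdot 3 - 2 = \left(-5\right) 6 - 2 = -30 - 2 = -32$)
$q{\left(J,v \right)} = 1296 + v$ ($q{\left(J,v \right)} = v + \left(-32 - 4\right)^{2} = v + \left(-36\right)^{2} = v + 1296 = 1296 + v$)
$16 \cdot 157 + q{\left(D{\left(0 \right)},5 \right)} = 16 \cdot 157 + \left(1296 + 5\right) = 2512 + 1301 = 3813$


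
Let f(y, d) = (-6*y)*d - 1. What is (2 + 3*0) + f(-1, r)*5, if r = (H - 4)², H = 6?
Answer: 117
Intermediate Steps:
r = 4 (r = (6 - 4)² = 2² = 4)
f(y, d) = -1 - 6*d*y (f(y, d) = -6*d*y - 1 = -1 - 6*d*y)
(2 + 3*0) + f(-1, r)*5 = (2 + 3*0) + (-1 - 6*4*(-1))*5 = (2 + 0) + (-1 + 24)*5 = 2 + 23*5 = 2 + 115 = 117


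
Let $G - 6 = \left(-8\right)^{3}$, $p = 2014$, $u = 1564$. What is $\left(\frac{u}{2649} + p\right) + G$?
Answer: $\frac{3996256}{2649} \approx 1508.6$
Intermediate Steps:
$G = -506$ ($G = 6 + \left(-8\right)^{3} = 6 - 512 = -506$)
$\left(\frac{u}{2649} + p\right) + G = \left(\frac{1564}{2649} + 2014\right) - 506 = \frac{5336650}{2649} - 506 = \frac{3996256}{2649}$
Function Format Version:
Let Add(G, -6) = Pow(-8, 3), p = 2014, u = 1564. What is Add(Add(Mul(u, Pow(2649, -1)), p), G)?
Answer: Rational(3996256, 2649) ≈ 1508.6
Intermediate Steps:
G = -506 (G = Add(6, Pow(-8, 3)) = Add(6, -512) = -506)
Add(Add(Mul(u, Pow(2649, -1)), p), G) = Add(Add(Mul(1564, Pow(2649, -1)), 2014), -506) = Add(Add(Mul(1564, Rational(1, 2649)), 2014), -506) = Add(Add(Rational(1564, 2649), 2014), -506) = Add(Rational(5336650, 2649), -506) = Rational(3996256, 2649)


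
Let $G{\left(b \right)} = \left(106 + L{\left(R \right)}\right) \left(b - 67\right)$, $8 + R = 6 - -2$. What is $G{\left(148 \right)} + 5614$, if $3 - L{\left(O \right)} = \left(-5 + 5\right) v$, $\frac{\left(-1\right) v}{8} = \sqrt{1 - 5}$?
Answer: $14443$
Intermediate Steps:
$R = 0$ ($R = -8 + \left(6 - -2\right) = -8 + \left(6 + 2\right) = -8 + 8 = 0$)
$v = - 16 i$ ($v = - 8 \sqrt{1 - 5} = - 8 \sqrt{-4} = - 8 \cdot 2 i = - 16 i \approx - 16.0 i$)
$L{\left(O \right)} = 3$ ($L{\left(O \right)} = 3 - \left(-5 + 5\right) \left(- 16 i\right) = 3 - 0 \left(- 16 i\right) = 3 - 0 = 3 + 0 = 3$)
$G{\left(b \right)} = -7303 + 109 b$ ($G{\left(b \right)} = \left(106 + 3\right) \left(b - 67\right) = 109 \left(b - 67\right) = 109 \left(-67 + b\right) = -7303 + 109 b$)
$G{\left(148 \right)} + 5614 = \left(-7303 + 109 \cdot 148\right) + 5614 = \left(-7303 + 16132\right) + 5614 = 8829 + 5614 = 14443$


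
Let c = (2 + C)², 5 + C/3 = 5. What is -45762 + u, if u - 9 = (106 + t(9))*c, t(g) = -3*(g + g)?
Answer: -45545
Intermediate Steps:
C = 0 (C = -15 + 3*5 = -15 + 15 = 0)
t(g) = -6*g
c = 4 (c = (2 + 0)² = 2² = 4)
u = 217 (u = 9 + (106 - 6*9)*4 = 9 + (106 - 54)*4 = 9 + 52*4 = 9 + 208 = 217)
-45762 + u = -45762 + 217 = -45545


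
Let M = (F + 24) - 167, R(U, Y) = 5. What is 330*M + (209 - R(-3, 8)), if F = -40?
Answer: -60186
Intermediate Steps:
M = -183 (M = (-40 + 24) - 167 = -16 - 167 = -183)
330*M + (209 - R(-3, 8)) = 330*(-183) + (209 - 1*5) = -60390 + (209 - 5) = -60390 + 204 = -60186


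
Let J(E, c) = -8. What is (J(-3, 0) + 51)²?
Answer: 1849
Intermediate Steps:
(J(-3, 0) + 51)² = (-8 + 51)² = 43² = 1849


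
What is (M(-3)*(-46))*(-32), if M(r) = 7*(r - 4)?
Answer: -72128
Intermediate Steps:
M(r) = -28 + 7*r (M(r) = 7*(-4 + r) = -28 + 7*r)
(M(-3)*(-46))*(-32) = ((-28 + 7*(-3))*(-46))*(-32) = ((-28 - 21)*(-46))*(-32) = -49*(-46)*(-32) = 2254*(-32) = -72128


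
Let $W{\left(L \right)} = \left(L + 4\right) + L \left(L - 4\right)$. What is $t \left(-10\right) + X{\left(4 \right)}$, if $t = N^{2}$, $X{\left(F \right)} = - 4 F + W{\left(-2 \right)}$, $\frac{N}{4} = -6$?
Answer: $-5762$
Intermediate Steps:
$N = -24$ ($N = 4 \left(-6\right) = -24$)
$W{\left(L \right)} = 4 + L + L \left(-4 + L\right)$ ($W{\left(L \right)} = \left(4 + L\right) + L \left(-4 + L\right) = 4 + L + L \left(-4 + L\right)$)
$X{\left(F \right)} = 14 - 4 F$ ($X{\left(F \right)} = - 4 F + \left(4 + \left(-2\right)^{2} - -6\right) = - 4 F + \left(4 + 4 + 6\right) = - 4 F + 14 = 14 - 4 F$)
$t = 576$ ($t = \left(-24\right)^{2} = 576$)
$t \left(-10\right) + X{\left(4 \right)} = 576 \left(-10\right) + \left(14 - 16\right) = -5760 + \left(14 - 16\right) = -5760 - 2 = -5762$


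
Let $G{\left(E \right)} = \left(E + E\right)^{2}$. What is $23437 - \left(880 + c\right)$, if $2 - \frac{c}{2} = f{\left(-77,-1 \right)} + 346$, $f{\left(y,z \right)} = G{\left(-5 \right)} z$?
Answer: $23045$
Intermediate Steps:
$G{\left(E \right)} = 4 E^{2}$ ($G{\left(E \right)} = \left(2 E\right)^{2} = 4 E^{2}$)
$f{\left(y,z \right)} = 100 z$ ($f{\left(y,z \right)} = 4 \left(-5\right)^{2} z = 4 \cdot 25 z = 100 z$)
$c = -488$ ($c = 4 - 2 \left(100 \left(-1\right) + 346\right) = 4 - 2 \left(-100 + 346\right) = 4 - 492 = -488$)
$23437 - \left(880 + c\right) = 23437 - \left(880 - 488\right) = 23437 - 392 = 23045$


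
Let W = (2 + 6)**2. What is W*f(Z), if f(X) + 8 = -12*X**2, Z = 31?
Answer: -738560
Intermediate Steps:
W = 64 (W = 8**2 = 64)
f(X) = -8 - 12*X**2
W*f(Z) = 64*(-8 - 12*31**2) = 64*(-8 - 12*961) = 64*(-8 - 11532) = 64*(-11540) = -738560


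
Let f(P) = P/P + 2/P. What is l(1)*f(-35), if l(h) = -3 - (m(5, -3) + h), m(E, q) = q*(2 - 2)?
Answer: -132/35 ≈ -3.7714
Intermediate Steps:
m(E, q) = 0 (m(E, q) = q*0 = 0)
f(P) = 1 + 2/P
l(h) = -3 - h (l(h) = -3 - (0 + h) = -3 - h)
l(1)*f(-35) = (-3 - 1*1)*((2 - 35)/(-35)) = (-3 - 1)*(-1/35*(-33)) = -4*33/35 = -132/35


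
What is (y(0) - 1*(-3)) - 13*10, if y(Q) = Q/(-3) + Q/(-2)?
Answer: -127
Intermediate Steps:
y(Q) = -5*Q/6 (y(Q) = Q*(-⅓) + Q*(-½) = -Q/3 - Q/2 = -5*Q/6)
(y(0) - 1*(-3)) - 13*10 = (-⅚*0 - 1*(-3)) - 13*10 = (0 + 3) - 130 = 3 - 130 = -127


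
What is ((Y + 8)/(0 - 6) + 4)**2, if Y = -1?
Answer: 289/36 ≈ 8.0278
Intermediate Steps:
((Y + 8)/(0 - 6) + 4)**2 = ((-1 + 8)/(0 - 6) + 4)**2 = (7/(-6) + 4)**2 = (7*(-1/6) + 4)**2 = (-7/6 + 4)**2 = (17/6)**2 = 289/36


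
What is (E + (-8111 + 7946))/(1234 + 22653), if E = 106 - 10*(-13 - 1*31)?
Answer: 381/23887 ≈ 0.015950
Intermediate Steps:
E = 546 (E = 106 - 10*(-13 - 31) = 106 - 10*(-44) = 106 + 440 = 546)
(E + (-8111 + 7946))/(1234 + 22653) = (546 + (-8111 + 7946))/(1234 + 22653) = (546 - 165)/23887 = 381*(1/23887) = 381/23887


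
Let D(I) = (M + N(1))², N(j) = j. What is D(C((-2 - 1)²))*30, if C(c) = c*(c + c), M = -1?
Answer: 0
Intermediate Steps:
C(c) = 2*c² (C(c) = c*(2*c) = 2*c²)
D(I) = 0 (D(I) = (-1 + 1)² = 0² = 0)
D(C((-2 - 1)²))*30 = 0*30 = 0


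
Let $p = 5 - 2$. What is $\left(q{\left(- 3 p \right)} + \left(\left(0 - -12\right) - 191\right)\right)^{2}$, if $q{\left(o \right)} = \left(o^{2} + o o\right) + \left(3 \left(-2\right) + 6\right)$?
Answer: $289$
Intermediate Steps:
$p = 3$ ($p = 5 - 2 = 3$)
$q{\left(o \right)} = 2 o^{2}$ ($q{\left(o \right)} = \left(o^{2} + o^{2}\right) + \left(-6 + 6\right) = 2 o^{2} + 0 = 2 o^{2}$)
$\left(q{\left(- 3 p \right)} + \left(\left(0 - -12\right) - 191\right)\right)^{2} = \left(2 \left(\left(-3\right) 3\right)^{2} + \left(\left(0 - -12\right) - 191\right)\right)^{2} = \left(2 \left(-9\right)^{2} + \left(\left(0 + 12\right) - 191\right)\right)^{2} = \left(2 \cdot 81 + \left(12 - 191\right)\right)^{2} = \left(162 - 179\right)^{2} = \left(-17\right)^{2} = 289$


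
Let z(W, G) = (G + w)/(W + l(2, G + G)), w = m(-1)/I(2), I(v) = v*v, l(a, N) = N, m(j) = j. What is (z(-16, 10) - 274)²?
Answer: 18879025/256 ≈ 73746.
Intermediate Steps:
I(v) = v²
w = -¼ (w = -1/(2²) = -1/4 = -1*¼ = -¼ ≈ -0.25000)
z(W, G) = (-¼ + G)/(W + 2*G) (z(W, G) = (G - ¼)/(W + (G + G)) = (-¼ + G)/(W + 2*G))
(z(-16, 10) - 274)² = ((-¼ + 10)/(-16 + 2*10) - 274)² = ((39/4)/(-16 + 20) - 274)² = ((39/4)/4 - 274)² = ((¼)*(39/4) - 274)² = (39/16 - 274)² = (-4345/16)² = 18879025/256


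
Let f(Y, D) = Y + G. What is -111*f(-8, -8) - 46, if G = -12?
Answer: 2174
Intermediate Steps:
f(Y, D) = -12 + Y (f(Y, D) = Y - 12 = -12 + Y)
-111*f(-8, -8) - 46 = -111*(-12 - 8) - 46 = -111*(-20) - 46 = 2220 - 46 = 2174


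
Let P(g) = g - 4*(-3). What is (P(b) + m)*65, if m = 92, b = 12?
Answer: 7540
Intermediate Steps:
P(g) = 12 + g (P(g) = g + 12 = 12 + g)
(P(b) + m)*65 = ((12 + 12) + 92)*65 = (24 + 92)*65 = 116*65 = 7540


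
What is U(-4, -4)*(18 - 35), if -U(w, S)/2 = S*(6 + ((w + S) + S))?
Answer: 816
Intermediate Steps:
U(w, S) = -2*S*(6 + w + 2*S) (U(w, S) = -2*S*(6 + ((w + S) + S)) = -2*S*(6 + ((S + w) + S)) = -2*S*(6 + (w + 2*S)) = -2*S*(6 + w + 2*S))
U(-4, -4)*(18 - 35) = (-2*(-4)*(6 - 4 + 2*(-4)))*(18 - 35) = -2*(-4)*(6 - 4 - 8)*(-17) = -2*(-4)*(-6)*(-17) = -48*(-17) = 816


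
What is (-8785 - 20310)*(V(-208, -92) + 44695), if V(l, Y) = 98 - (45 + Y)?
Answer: -1304619800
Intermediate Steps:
V(l, Y) = 53 - Y (V(l, Y) = 98 + (-45 - Y) = 53 - Y)
(-8785 - 20310)*(V(-208, -92) + 44695) = (-8785 - 20310)*((53 - 1*(-92)) + 44695) = -29095*((53 + 92) + 44695) = -29095*(145 + 44695) = -29095*44840 = -1304619800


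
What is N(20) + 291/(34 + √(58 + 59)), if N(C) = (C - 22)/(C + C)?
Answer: 196841/20780 - 873*√13/1039 ≈ 6.4431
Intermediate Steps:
N(C) = (-22 + C)/(2*C) (N(C) = (-22 + C)/((2*C)) = (-22 + C)*(1/(2*C)) = (-22 + C)/(2*C))
N(20) + 291/(34 + √(58 + 59)) = (½)*(-22 + 20)/20 + 291/(34 + √(58 + 59)) = (½)*(1/20)*(-2) + 291/(34 + √117) = -1/20 + 291/(34 + 3*√13)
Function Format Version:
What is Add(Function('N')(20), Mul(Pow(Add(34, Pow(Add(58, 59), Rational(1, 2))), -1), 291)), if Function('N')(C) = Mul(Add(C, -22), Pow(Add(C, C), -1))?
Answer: Add(Rational(196841, 20780), Mul(Rational(-873, 1039), Pow(13, Rational(1, 2)))) ≈ 6.4431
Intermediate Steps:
Function('N')(C) = Mul(Rational(1, 2), Pow(C, -1), Add(-22, C)) (Function('N')(C) = Mul(Add(-22, C), Pow(Mul(2, C), -1)) = Mul(Add(-22, C), Mul(Rational(1, 2), Pow(C, -1))) = Mul(Rational(1, 2), Pow(C, -1), Add(-22, C)))
Add(Function('N')(20), Mul(Pow(Add(34, Pow(Add(58, 59), Rational(1, 2))), -1), 291)) = Add(Mul(Rational(1, 2), Pow(20, -1), Add(-22, 20)), Mul(Pow(Add(34, Pow(Add(58, 59), Rational(1, 2))), -1), 291)) = Add(Mul(Rational(1, 2), Rational(1, 20), -2), Mul(Pow(Add(34, Pow(117, Rational(1, 2))), -1), 291)) = Add(Rational(-1, 20), Mul(Pow(Add(34, Mul(3, Pow(13, Rational(1, 2)))), -1), 291)) = Add(Rational(-1, 20), Mul(291, Pow(Add(34, Mul(3, Pow(13, Rational(1, 2)))), -1)))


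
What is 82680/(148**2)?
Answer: 10335/2738 ≈ 3.7747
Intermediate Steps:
82680/(148**2) = 82680/21904 = 82680*(1/21904) = 10335/2738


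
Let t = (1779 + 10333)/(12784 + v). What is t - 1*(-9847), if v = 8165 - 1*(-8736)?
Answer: 292320307/29685 ≈ 9847.4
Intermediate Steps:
v = 16901 (v = 8165 + 8736 = 16901)
t = 12112/29685 (t = (1779 + 10333)/(12784 + 16901) = 12112/29685 ≈ 0.40802)
t - 1*(-9847) = 12112/29685 - 1*(-9847) = 12112/29685 + 9847 = 292320307/29685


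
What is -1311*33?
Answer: -43263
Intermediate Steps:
-1311*33 = -43263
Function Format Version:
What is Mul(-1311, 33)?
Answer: -43263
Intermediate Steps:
Mul(-1311, 33) = -43263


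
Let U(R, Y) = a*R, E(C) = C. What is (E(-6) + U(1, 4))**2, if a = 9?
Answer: 9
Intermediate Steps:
U(R, Y) = 9*R
(E(-6) + U(1, 4))**2 = (-6 + 9*1)**2 = (-6 + 9)**2 = 3**2 = 9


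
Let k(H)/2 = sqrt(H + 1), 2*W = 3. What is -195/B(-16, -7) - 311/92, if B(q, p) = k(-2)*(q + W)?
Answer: -311/92 - 195*I/29 ≈ -3.3804 - 6.7241*I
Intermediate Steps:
W = 3/2 (W = (1/2)*3 = 3/2 ≈ 1.5000)
k(H) = 2*sqrt(1 + H) (k(H) = 2*sqrt(H + 1) = 2*sqrt(1 + H))
B(q, p) = 2*I*(3/2 + q) (B(q, p) = (2*sqrt(1 - 2))*(q + 3/2) = (2*sqrt(-1))*(3/2 + q) = (2*I)*(3/2 + q) = 2*I*(3/2 + q))
-195/B(-16, -7) - 311/92 = -195*(-I/(3 + 2*(-16))) - 311/92 = -195*(-I/(3 - 32)) - 311*1/92 = -195*I/29 - 311/92 = -311/92 - 195*I/29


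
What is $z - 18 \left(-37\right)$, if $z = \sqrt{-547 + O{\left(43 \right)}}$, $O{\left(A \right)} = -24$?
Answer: $666 + i \sqrt{571} \approx 666.0 + 23.896 i$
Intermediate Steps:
$z = i \sqrt{571}$ ($z = \sqrt{-547 - 24} = \sqrt{-571} = i \sqrt{571} \approx 23.896 i$)
$z - 18 \left(-37\right) = i \sqrt{571} - 18 \left(-37\right) = i \sqrt{571} - -666 = i \sqrt{571} + 666 = 666 + i \sqrt{571}$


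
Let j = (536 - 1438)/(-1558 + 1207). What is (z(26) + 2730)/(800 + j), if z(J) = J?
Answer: 483678/140851 ≈ 3.4340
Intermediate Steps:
j = 902/351 (j = -902/(-351) = -902*(-1/351) = 902/351 ≈ 2.5698)
(z(26) + 2730)/(800 + j) = (26 + 2730)/(800 + 902/351) = 2756/(281702/351) = 2756*(351/281702) = 483678/140851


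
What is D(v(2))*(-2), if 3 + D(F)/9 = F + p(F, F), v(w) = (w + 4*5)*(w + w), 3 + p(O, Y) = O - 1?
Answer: -3042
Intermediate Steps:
p(O, Y) = -4 + O (p(O, Y) = -3 + (O - 1) = -3 + (-1 + O) = -4 + O)
v(w) = 2*w*(20 + w) (v(w) = (w + 20)*(2*w) = (20 + w)*(2*w) = 2*w*(20 + w))
D(F) = -63 + 18*F (D(F) = -27 + 9*(F + (-4 + F)) = -27 + 9*(-4 + 2*F) = -27 + (-36 + 18*F) = -63 + 18*F)
D(v(2))*(-2) = (-63 + 18*(2*2*(20 + 2)))*(-2) = (-63 + 18*(2*2*22))*(-2) = (-63 + 18*88)*(-2) = (-63 + 1584)*(-2) = 1521*(-2) = -3042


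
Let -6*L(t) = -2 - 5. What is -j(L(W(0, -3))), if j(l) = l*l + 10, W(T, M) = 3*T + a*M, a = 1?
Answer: -409/36 ≈ -11.361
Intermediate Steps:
W(T, M) = M + 3*T (W(T, M) = 3*T + 1*M = 3*T + M = M + 3*T)
L(t) = 7/6 (L(t) = -(-2 - 5)/6 = -⅙*(-7) = 7/6)
j(l) = 10 + l² (j(l) = l² + 10 = 10 + l²)
-j(L(W(0, -3))) = -(10 + (7/6)²) = -(10 + 49/36) = -1*409/36 = -409/36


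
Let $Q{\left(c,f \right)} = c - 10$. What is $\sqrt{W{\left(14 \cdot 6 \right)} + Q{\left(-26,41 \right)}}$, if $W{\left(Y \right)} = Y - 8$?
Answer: $2 \sqrt{10} \approx 6.3246$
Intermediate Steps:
$Q{\left(c,f \right)} = -10 + c$
$W{\left(Y \right)} = -8 + Y$
$\sqrt{W{\left(14 \cdot 6 \right)} + Q{\left(-26,41 \right)}} = \sqrt{\left(-8 + 14 \cdot 6\right) - 36} = \sqrt{\left(-8 + 84\right) - 36} = \sqrt{76 - 36} = \sqrt{40} = 2 \sqrt{10}$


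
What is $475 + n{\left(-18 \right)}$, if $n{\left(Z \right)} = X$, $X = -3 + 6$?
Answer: $478$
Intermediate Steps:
$X = 3$
$n{\left(Z \right)} = 3$
$475 + n{\left(-18 \right)} = 475 + 3 = 478$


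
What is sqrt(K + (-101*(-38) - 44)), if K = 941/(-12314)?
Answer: 5*sqrt(23011602790)/12314 ≈ 61.595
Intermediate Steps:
K = -941/12314 (K = 941*(-1/12314) = -941/12314 ≈ -0.076417)
sqrt(K + (-101*(-38) - 44)) = sqrt(-941/12314 + (-101*(-38) - 44)) = sqrt(-941/12314 + (3838 - 44)) = sqrt(-941/12314 + 3794) = sqrt(46718375/12314) = 5*sqrt(23011602790)/12314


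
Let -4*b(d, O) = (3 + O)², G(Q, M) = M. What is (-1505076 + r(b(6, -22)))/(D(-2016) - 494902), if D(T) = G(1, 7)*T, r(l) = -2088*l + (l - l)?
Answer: 59847/23137 ≈ 2.5866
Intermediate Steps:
b(d, O) = -(3 + O)²/4
r(l) = -2088*l (r(l) = -2088*l + 0 = -2088*l)
D(T) = 7*T
(-1505076 + r(b(6, -22)))/(D(-2016) - 494902) = (-1505076 - (-522)*(3 - 22)²)/(7*(-2016) - 494902) = (-1505076 - (-522)*(-19)²)/(-14112 - 494902) = (-1505076 - (-522)*361)/(-509014) = (-1505076 - 2088*(-361/4))*(-1/509014) = (-1505076 + 188442)*(-1/509014) = -1316634*(-1/509014) = 59847/23137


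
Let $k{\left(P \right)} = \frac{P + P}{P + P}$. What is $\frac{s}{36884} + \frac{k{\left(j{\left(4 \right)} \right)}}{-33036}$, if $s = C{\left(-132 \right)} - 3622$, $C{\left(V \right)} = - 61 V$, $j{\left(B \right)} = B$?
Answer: $\frac{36578149}{304624956} \approx 0.12008$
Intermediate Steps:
$k{\left(P \right)} = 1$ ($k{\left(P \right)} = \frac{2 P}{2 P} = 2 P \frac{1}{2 P} = 1$)
$s = 4430$ ($s = \left(-61\right) \left(-132\right) - 3622 = 8052 - 3622 = 4430$)
$\frac{s}{36884} + \frac{k{\left(j{\left(4 \right)} \right)}}{-33036} = \frac{4430}{36884} + 1 \frac{1}{-33036} = 4430 \cdot \frac{1}{36884} + 1 \left(- \frac{1}{33036}\right) = \frac{2215}{18442} - \frac{1}{33036} = \frac{36578149}{304624956}$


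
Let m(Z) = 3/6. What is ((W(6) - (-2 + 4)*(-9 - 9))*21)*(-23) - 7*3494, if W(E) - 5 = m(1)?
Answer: -89005/2 ≈ -44503.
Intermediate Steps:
m(Z) = ½ (m(Z) = 3*(⅙) = ½)
W(E) = 11/2 (W(E) = 5 + ½ = 11/2)
((W(6) - (-2 + 4)*(-9 - 9))*21)*(-23) - 7*3494 = ((11/2 - (-2 + 4)*(-9 - 9))*21)*(-23) - 7*3494 = ((11/2 - 2*(-18))*21)*(-23) - 1*24458 = ((11/2 - 1*(-36))*21)*(-23) - 24458 = ((11/2 + 36)*21)*(-23) - 24458 = ((83/2)*21)*(-23) - 24458 = (1743/2)*(-23) - 24458 = -40089/2 - 24458 = -89005/2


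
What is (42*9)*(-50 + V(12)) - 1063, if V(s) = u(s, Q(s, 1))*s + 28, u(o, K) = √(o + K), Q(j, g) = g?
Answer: -9379 + 4536*√13 ≈ 6975.8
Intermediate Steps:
u(o, K) = √(K + o)
V(s) = 28 + s*√(1 + s) (V(s) = √(1 + s)*s + 28 = s*√(1 + s) + 28 = 28 + s*√(1 + s))
(42*9)*(-50 + V(12)) - 1063 = (42*9)*(-50 + (28 + 12*√(1 + 12))) - 1063 = 378*(-50 + (28 + 12*√13)) - 1063 = 378*(-22 + 12*√13) - 1063 = (-8316 + 4536*√13) - 1063 = -9379 + 4536*√13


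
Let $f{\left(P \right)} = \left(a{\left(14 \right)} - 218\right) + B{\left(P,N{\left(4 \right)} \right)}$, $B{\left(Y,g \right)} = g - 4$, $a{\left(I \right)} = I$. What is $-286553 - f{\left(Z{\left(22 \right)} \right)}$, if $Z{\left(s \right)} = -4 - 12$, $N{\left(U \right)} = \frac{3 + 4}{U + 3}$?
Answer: $-286346$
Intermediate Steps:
$N{\left(U \right)} = \frac{7}{3 + U}$
$Z{\left(s \right)} = -16$ ($Z{\left(s \right)} = -4 - 12 = -16$)
$B{\left(Y,g \right)} = -4 + g$
$f{\left(P \right)} = -207$ ($f{\left(P \right)} = \left(14 - 218\right) - \left(4 - \frac{7}{3 + 4}\right) = -204 - \left(4 - \frac{7}{7}\right) = -204 + \left(-4 + 7 \cdot \frac{1}{7}\right) = -204 + \left(-4 + 1\right) = -204 - 3 = -207$)
$-286553 - f{\left(Z{\left(22 \right)} \right)} = -286553 - -207 = -286553 + 207 = -286346$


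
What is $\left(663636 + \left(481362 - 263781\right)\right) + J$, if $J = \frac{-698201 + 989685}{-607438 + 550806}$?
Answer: $\frac{12476197415}{14158} \approx 8.8121 \cdot 10^{5}$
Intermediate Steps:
$J = - \frac{72871}{14158}$ ($J = \frac{291484}{-56632} = 291484 \left(- \frac{1}{56632}\right) = - \frac{72871}{14158} \approx -5.147$)
$\left(663636 + \left(481362 - 263781\right)\right) + J = \left(663636 + \left(481362 - 263781\right)\right) - \frac{72871}{14158} = \left(663636 + 217581\right) - \frac{72871}{14158} = 881217 - \frac{72871}{14158} = \frac{12476197415}{14158}$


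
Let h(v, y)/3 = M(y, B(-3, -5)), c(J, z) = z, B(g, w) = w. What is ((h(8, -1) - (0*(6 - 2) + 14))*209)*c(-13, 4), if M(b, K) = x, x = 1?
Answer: -9196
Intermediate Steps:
M(b, K) = 1
h(v, y) = 3 (h(v, y) = 3*1 = 3)
((h(8, -1) - (0*(6 - 2) + 14))*209)*c(-13, 4) = ((3 - (0*(6 - 2) + 14))*209)*4 = ((3 - (0*4 + 14))*209)*4 = ((3 - (0 + 14))*209)*4 = ((3 - 1*14)*209)*4 = ((3 - 14)*209)*4 = -11*209*4 = -2299*4 = -9196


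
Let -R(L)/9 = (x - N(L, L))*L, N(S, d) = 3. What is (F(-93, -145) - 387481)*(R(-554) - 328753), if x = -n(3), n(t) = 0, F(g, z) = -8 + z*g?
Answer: 128549288844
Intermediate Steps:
F(g, z) = -8 + g*z
x = 0 (x = -1*0 = 0)
R(L) = 27*L (R(L) = -9*(0 - 1*3)*L = -9*(0 - 3)*L = -(-27)*L = 27*L)
(F(-93, -145) - 387481)*(R(-554) - 328753) = ((-8 - 93*(-145)) - 387481)*(27*(-554) - 328753) = ((-8 + 13485) - 387481)*(-14958 - 328753) = (13477 - 387481)*(-343711) = -374004*(-343711) = 128549288844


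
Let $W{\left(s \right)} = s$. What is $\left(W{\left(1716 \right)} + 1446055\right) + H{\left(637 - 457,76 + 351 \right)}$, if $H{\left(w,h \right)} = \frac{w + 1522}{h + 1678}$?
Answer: $\frac{3047559657}{2105} \approx 1.4478 \cdot 10^{6}$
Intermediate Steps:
$H{\left(w,h \right)} = \frac{1522 + w}{1678 + h}$
$\left(W{\left(1716 \right)} + 1446055\right) + H{\left(637 - 457,76 + 351 \right)} = \left(1716 + 1446055\right) + \frac{1522 + \left(637 - 457\right)}{1678 + \left(76 + 351\right)} = 1447771 + \frac{1522 + 180}{1678 + 427} = 1447771 + \frac{1}{2105} \cdot 1702 = 1447771 + \frac{1702}{2105} = \frac{3047559657}{2105}$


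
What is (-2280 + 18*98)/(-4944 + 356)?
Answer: 129/1147 ≈ 0.11247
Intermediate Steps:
(-2280 + 18*98)/(-4944 + 356) = (-2280 + 1764)/(-4588) = -516*(-1/4588) = 129/1147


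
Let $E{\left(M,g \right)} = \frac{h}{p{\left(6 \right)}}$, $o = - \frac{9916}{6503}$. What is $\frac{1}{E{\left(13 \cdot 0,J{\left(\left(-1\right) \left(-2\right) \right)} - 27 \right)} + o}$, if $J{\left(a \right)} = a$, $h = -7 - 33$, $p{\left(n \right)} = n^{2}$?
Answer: $- \frac{58527}{154274} \approx -0.37937$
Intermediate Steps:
$h = -40$ ($h = -7 - 33 = -40$)
$o = - \frac{9916}{6503}$ ($o = \left(-9916\right) \frac{1}{6503} = - \frac{9916}{6503} \approx -1.5248$)
$E{\left(M,g \right)} = - \frac{10}{9}$ ($E{\left(M,g \right)} = - \frac{40}{6^{2}} = - \frac{40}{36} = \left(-40\right) \frac{1}{36} = - \frac{10}{9}$)
$\frac{1}{E{\left(13 \cdot 0,J{\left(\left(-1\right) \left(-2\right) \right)} - 27 \right)} + o} = \frac{1}{- \frac{10}{9} - \frac{9916}{6503}} = \frac{1}{- \frac{154274}{58527}} = - \frac{58527}{154274}$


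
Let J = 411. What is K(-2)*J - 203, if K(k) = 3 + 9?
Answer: 4729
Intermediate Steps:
K(k) = 12
K(-2)*J - 203 = 12*411 - 203 = 4932 - 203 = 4729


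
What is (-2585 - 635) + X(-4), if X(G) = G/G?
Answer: -3219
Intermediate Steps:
X(G) = 1
(-2585 - 635) + X(-4) = (-2585 - 635) + 1 = -3220 + 1 = -3219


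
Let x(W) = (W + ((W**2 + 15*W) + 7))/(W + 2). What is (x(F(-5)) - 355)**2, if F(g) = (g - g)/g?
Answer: 494209/4 ≈ 1.2355e+5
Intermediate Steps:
F(g) = 0 (F(g) = 0/g = 0)
x(W) = (7 + W**2 + 16*W)/(2 + W) (x(W) = (W + (7 + W**2 + 15*W))/(2 + W) = (7 + W**2 + 16*W)/(2 + W))
(x(F(-5)) - 355)**2 = ((7 + 0**2 + 16*0)/(2 + 0) - 355)**2 = ((7 + 0 + 0)/2 - 355)**2 = ((1/2)*7 - 355)**2 = (7/2 - 355)**2 = (-703/2)**2 = 494209/4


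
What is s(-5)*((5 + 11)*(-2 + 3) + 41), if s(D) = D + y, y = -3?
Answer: -456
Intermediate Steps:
s(D) = -3 + D (s(D) = D - 3 = -3 + D)
s(-5)*((5 + 11)*(-2 + 3) + 41) = (-3 - 5)*((5 + 11)*(-2 + 3) + 41) = -8*(16*1 + 41) = -8*(16 + 41) = -8*57 = -456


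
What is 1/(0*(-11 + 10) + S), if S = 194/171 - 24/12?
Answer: -171/148 ≈ -1.1554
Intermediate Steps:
S = -148/171 (S = 194*(1/171) - 24*1/12 = 194/171 - 2 = -148/171 ≈ -0.86550)
1/(0*(-11 + 10) + S) = 1/(0*(-11 + 10) - 148/171) = 1/(0*(-1) - 148/171) = 1/(0 - 148/171) = 1/(-148/171) = -171/148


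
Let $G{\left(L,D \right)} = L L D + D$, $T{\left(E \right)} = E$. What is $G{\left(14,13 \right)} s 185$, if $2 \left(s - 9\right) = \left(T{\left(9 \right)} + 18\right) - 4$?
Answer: $\frac{19425185}{2} \approx 9.7126 \cdot 10^{6}$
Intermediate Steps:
$G{\left(L,D \right)} = D + D L^{2}$ ($G{\left(L,D \right)} = L^{2} D + D = D L^{2} + D = D + D L^{2}$)
$s = \frac{41}{2}$ ($s = 9 + \frac{\left(9 + 18\right) - 4}{2} = 9 + \frac{27 - 4}{2} = 9 + \frac{1}{2} \cdot 23 = 9 + \frac{23}{2} = \frac{41}{2} \approx 20.5$)
$G{\left(14,13 \right)} s 185 = 13 \left(1 + 14^{2}\right) \frac{41}{2} \cdot 185 = 13 \left(1 + 196\right) \frac{41}{2} \cdot 185 = 13 \cdot 197 \cdot \frac{41}{2} \cdot 185 = 2561 \cdot \frac{41}{2} \cdot 185 = \frac{105001}{2} \cdot 185 = \frac{19425185}{2}$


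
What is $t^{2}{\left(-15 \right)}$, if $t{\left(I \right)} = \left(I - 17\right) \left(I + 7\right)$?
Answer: $65536$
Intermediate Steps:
$t{\left(I \right)} = \left(-17 + I\right) \left(7 + I\right)$
$t^{2}{\left(-15 \right)} = \left(-119 + \left(-15\right)^{2} - -150\right)^{2} = \left(-119 + 225 + 150\right)^{2} = 256^{2} = 65536$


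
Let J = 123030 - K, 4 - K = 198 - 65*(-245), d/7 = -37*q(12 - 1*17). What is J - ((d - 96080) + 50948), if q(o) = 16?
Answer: 188425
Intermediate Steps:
d = -4144 (d = 7*(-37*16) = 7*(-592) = -4144)
K = -16119 (K = 4 - (198 - 65*(-245)) = 4 - (198 + 15925) = 4 - 1*16123 = 4 - 16123 = -16119)
J = 139149 (J = 123030 - 1*(-16119) = 123030 + 16119 = 139149)
J - ((d - 96080) + 50948) = 139149 - ((-4144 - 96080) + 50948) = 139149 - (-100224 + 50948) = 139149 - 1*(-49276) = 139149 + 49276 = 188425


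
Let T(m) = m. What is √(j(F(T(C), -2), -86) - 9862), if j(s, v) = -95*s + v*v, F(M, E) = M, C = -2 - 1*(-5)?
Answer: I*√2751 ≈ 52.45*I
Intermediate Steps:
C = 3 (C = -2 + 5 = 3)
j(s, v) = v² - 95*s (j(s, v) = -95*s + v² = v² - 95*s)
√(j(F(T(C), -2), -86) - 9862) = √(((-86)² - 95*3) - 9862) = √((7396 - 285) - 9862) = √(7111 - 9862) = √(-2751) = I*√2751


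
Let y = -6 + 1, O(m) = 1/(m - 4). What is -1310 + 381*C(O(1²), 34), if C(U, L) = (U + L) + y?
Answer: 9612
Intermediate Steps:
O(m) = 1/(-4 + m)
y = -5
C(U, L) = -5 + L + U (C(U, L) = (U + L) - 5 = (L + U) - 5 = -5 + L + U)
-1310 + 381*C(O(1²), 34) = -1310 + 381*(-5 + 34 + 1/(-4 + 1²)) = -1310 + 381*(-5 + 34 + 1/(-4 + 1)) = -1310 + 381*(-5 + 34 + 1/(-3)) = -1310 + 381*(-5 + 34 - ⅓) = -1310 + 381*(86/3) = -1310 + 10922 = 9612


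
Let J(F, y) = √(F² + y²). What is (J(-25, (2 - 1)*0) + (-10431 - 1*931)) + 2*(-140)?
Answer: -11617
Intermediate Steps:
(J(-25, (2 - 1)*0) + (-10431 - 1*931)) + 2*(-140) = (√((-25)² + ((2 - 1)*0)²) + (-10431 - 1*931)) + 2*(-140) = (√(625 + (1*0)²) + (-10431 - 931)) - 280 = (√(625 + 0²) - 11362) - 280 = (√(625 + 0) - 11362) - 280 = (√625 - 11362) - 280 = (25 - 11362) - 280 = -11337 - 280 = -11617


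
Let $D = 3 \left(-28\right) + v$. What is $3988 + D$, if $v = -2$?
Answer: $3902$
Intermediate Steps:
$D = -86$ ($D = 3 \left(-28\right) - 2 = -84 - 2 = -86$)
$3988 + D = 3988 - 86 = 3902$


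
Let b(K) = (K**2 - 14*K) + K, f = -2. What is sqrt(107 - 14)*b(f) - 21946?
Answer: -21946 + 30*sqrt(93) ≈ -21657.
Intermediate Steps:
b(K) = K**2 - 13*K
sqrt(107 - 14)*b(f) - 21946 = sqrt(107 - 14)*(-2*(-13 - 2)) - 21946 = sqrt(93)*(-2*(-15)) - 21946 = sqrt(93)*30 - 21946 = 30*sqrt(93) - 21946 = -21946 + 30*sqrt(93)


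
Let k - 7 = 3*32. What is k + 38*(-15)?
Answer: -467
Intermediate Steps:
k = 103 (k = 7 + 3*32 = 7 + 96 = 103)
k + 38*(-15) = 103 + 38*(-15) = 103 - 570 = -467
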